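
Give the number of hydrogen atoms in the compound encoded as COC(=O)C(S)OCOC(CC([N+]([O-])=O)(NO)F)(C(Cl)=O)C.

14

Hydrogens are implicit in SMILES; fill each atom to its normal valence:
  6 × O: no H
  4 × C: no H
  2 × C: 3 H each → 6
  2 × C: 2 H each → 4
  1 × C: 1 H
  1 × Cl: no H
  1 × F: no H
  1 × N: 1 H
  1 × N (charge +1): no H
  1 × O: 1 H
  1 × O (charge -1): no H
  1 × S: 1 H
  Total hydrogens = 14.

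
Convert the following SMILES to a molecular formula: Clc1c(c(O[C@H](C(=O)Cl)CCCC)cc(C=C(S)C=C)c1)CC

Heavy atoms from the SMILES: 18 C, 2 Cl, 2 O, 1 S.
Implicit hydrogens by atom environment:
  5 × C: 2 H each → 10
  4 × C (aromatic): no H
  3 × C: 1 H each → 3
  2 × C: 3 H each → 6
  2 × C (aromatic): 1 H each → 2
  2 × C: no H
  2 × Cl: no H
  2 × O: no H
  1 × S: 1 H
  Total hydrogens = 22.
Molecular formula: C18H22Cl2O2S

C18H22Cl2O2S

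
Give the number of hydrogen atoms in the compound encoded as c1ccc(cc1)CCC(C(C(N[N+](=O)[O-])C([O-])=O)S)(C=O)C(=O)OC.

Hydrogens are implicit in SMILES; fill each atom to its normal valence:
  5 × C (aromatic): 1 H each → 5
  5 × O: no H
  3 × C: 1 H each → 3
  3 × C: no H
  2 × C: 2 H each → 4
  2 × O (charge -1): no H
  1 × C: 3 H
  1 × C (aromatic): no H
  1 × N: 1 H
  1 × N (charge +1): no H
  1 × S: 1 H
  Total hydrogens = 17.

17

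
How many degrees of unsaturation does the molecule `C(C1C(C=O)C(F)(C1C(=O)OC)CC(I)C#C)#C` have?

7

Molecular formula from the SMILES: C13H12FIO3.
DoU = (2C + 2 + N − H − X)/2 = (2·13 + 2 + 0 − 12 − 2)/2 = 14/2 = 7.
(Structurally: 1 ring(s) + 6 π bond(s) = 7.)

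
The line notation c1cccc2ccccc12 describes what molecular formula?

Heavy atoms from the SMILES: 10 C.
Implicit hydrogens by atom environment:
  8 × C (aromatic): 1 H each → 8
  2 × C (aromatic): no H
  Total hydrogens = 8.
Molecular formula: C10H8

C10H8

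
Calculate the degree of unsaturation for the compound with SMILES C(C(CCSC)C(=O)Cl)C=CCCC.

2

Molecular formula from the SMILES: C11H19ClOS.
DoU = (2C + 2 + N − H − X)/2 = (2·11 + 2 + 0 − 19 − 1)/2 = 4/2 = 2.
(Structurally: 0 ring(s) + 2 π bond(s) = 2.)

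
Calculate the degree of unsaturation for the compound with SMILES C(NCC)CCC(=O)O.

Molecular formula from the SMILES: C6H13NO2.
DoU = (2C + 2 + N − H − X)/2 = (2·6 + 2 + 1 − 13 − 0)/2 = 2/2 = 1.
(Structurally: 0 ring(s) + 1 π bond(s) = 1.)

1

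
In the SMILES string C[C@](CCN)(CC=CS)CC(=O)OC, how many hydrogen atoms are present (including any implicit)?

19

Hydrogens are implicit in SMILES; fill each atom to its normal valence:
  4 × C: 2 H each → 8
  2 × C: 3 H each → 6
  2 × C: 1 H each → 2
  2 × C: no H
  2 × O: no H
  1 × N: 2 H
  1 × S: 1 H
  Total hydrogens = 19.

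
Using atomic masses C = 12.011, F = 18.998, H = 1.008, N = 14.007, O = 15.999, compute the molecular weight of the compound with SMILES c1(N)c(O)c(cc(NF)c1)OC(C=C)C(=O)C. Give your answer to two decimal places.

Molecular formula: C11H13FN2O3.
M = 11×12.011 + 1×18.998 + 13×1.008 + 2×14.007 + 3×15.999 = 240.23 g/mol.

240.23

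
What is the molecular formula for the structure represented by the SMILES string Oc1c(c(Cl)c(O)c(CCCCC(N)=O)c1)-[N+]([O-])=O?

Heavy atoms from the SMILES: 11 C, 1 Cl, 2 N, 5 O.
Implicit hydrogens by atom environment:
  5 × C (aromatic): no H
  4 × C: 2 H each → 8
  2 × O: 1 H each → 2
  2 × O: no H
  1 × C (aromatic): 1 H
  1 × C: no H
  1 × Cl: no H
  1 × N: 2 H
  1 × N (charge +1): no H
  1 × O (charge -1): no H
  Total hydrogens = 13.
Molecular formula: C11H13ClN2O5

C11H13ClN2O5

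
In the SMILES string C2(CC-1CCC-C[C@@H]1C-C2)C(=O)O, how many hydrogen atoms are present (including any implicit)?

18

Hydrogens are implicit in SMILES; fill each atom to its normal valence:
  7 × C: 2 H each → 14
  3 × C: 1 H each → 3
  1 × C: no H
  1 × O: 1 H
  1 × O: no H
  Total hydrogens = 18.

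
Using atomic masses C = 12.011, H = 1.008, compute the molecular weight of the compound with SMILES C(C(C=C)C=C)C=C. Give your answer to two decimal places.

108.18

Molecular formula: C8H12.
M = 8×12.011 + 12×1.008 = 108.18 g/mol.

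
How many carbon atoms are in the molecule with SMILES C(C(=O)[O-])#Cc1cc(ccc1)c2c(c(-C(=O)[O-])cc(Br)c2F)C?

17

The symbol for carbon appears 17 times in the SMILES. Lowercase c denotes aromatic carbon and counts toward C.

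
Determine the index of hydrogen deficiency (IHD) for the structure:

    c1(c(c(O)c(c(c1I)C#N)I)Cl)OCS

6

Molecular formula from the SMILES: C8H4ClI2NO2S.
DoU = (2C + 2 + N − H − X)/2 = (2·8 + 2 + 1 − 4 − 3)/2 = 12/2 = 6.
(Structurally: 1 ring(s) + 5 π bond(s) = 6.)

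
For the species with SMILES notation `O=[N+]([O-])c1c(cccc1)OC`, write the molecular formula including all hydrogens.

Heavy atoms from the SMILES: 7 C, 1 N, 3 O.
Implicit hydrogens by atom environment:
  4 × C (aromatic): 1 H each → 4
  2 × C (aromatic): no H
  2 × O: no H
  1 × C: 3 H
  1 × N (charge +1): no H
  1 × O (charge -1): no H
  Total hydrogens = 7.
Molecular formula: C7H7NO3

C7H7NO3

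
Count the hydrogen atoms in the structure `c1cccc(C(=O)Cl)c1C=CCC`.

11

Hydrogens are implicit in SMILES; fill each atom to its normal valence:
  4 × C (aromatic): 1 H each → 4
  2 × C: 1 H each → 2
  2 × C (aromatic): no H
  1 × C: 3 H
  1 × C: 2 H
  1 × C: no H
  1 × Cl: no H
  1 × O: no H
  Total hydrogens = 11.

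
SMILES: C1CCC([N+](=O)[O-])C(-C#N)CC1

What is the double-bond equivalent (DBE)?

Molecular formula from the SMILES: C8H12N2O2.
DoU = (2C + 2 + N − H − X)/2 = (2·8 + 2 + 2 − 12 − 0)/2 = 8/2 = 4.
(Structurally: 1 ring(s) + 3 π bond(s) = 4.)

4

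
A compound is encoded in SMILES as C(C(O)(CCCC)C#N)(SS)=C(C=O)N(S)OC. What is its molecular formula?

Heavy atoms from the SMILES: 10 C, 2 N, 3 O, 3 S.
Implicit hydrogens by atom environment:
  4 × C: no H
  3 × C: 2 H each → 6
  2 × C: 3 H each → 6
  2 × N: no H
  2 × O: no H
  2 × S: 1 H each → 2
  1 × C: 1 H
  1 × O: 1 H
  1 × S: no H
  Total hydrogens = 16.
Molecular formula: C10H16N2O3S3

C10H16N2O3S3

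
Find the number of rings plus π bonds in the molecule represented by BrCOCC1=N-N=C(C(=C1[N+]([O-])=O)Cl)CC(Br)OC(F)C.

Molecular formula from the SMILES: C10H11Br2ClFN3O4.
DoU = (2C + 2 + N − H − X)/2 = (2·10 + 2 + 3 − 11 − 4)/2 = 10/2 = 5.
(Structurally: 1 ring(s) + 4 π bond(s) = 5.)

5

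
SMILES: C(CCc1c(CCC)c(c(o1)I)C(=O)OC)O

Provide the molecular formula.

Heavy atoms from the SMILES: 12 C, 1 I, 4 O.
Implicit hydrogens by atom environment:
  5 × C: 2 H each → 10
  4 × C (aromatic): no H
  2 × C: 3 H each → 6
  2 × O: no H
  1 × C: no H
  1 × I: no H
  1 × O: 1 H
  1 × O (aromatic): no H
  Total hydrogens = 17.
Molecular formula: C12H17IO4

C12H17IO4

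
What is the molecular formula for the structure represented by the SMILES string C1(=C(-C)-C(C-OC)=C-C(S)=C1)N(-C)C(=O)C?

Heavy atoms from the SMILES: 12 C, 1 N, 2 O, 1 S.
Implicit hydrogens by atom environment:
  4 × C: 3 H each → 12
  4 × C (aromatic): no H
  2 × C (aromatic): 1 H each → 2
  2 × O: no H
  1 × C: 2 H
  1 × C: no H
  1 × N: no H
  1 × S: 1 H
  Total hydrogens = 17.
Molecular formula: C12H17NO2S

C12H17NO2S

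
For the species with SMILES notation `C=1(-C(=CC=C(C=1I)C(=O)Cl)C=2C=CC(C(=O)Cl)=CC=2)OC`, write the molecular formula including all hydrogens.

Heavy atoms from the SMILES: 15 C, 2 Cl, 1 I, 3 O.
Implicit hydrogens by atom environment:
  6 × C (aromatic): 1 H each → 6
  6 × C (aromatic): no H
  3 × O: no H
  2 × C: no H
  2 × Cl: no H
  1 × C: 3 H
  1 × I: no H
  Total hydrogens = 9.
Molecular formula: C15H9Cl2IO3

C15H9Cl2IO3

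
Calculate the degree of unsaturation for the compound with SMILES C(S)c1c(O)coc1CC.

3

Molecular formula from the SMILES: C7H10O2S.
DoU = (2C + 2 + N − H − X)/2 = (2·7 + 2 + 0 − 10 − 0)/2 = 6/2 = 3.
(Structurally: 1 ring(s) + 2 π bond(s) = 3.)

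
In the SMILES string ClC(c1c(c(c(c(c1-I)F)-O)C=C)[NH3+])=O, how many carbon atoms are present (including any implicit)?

9

The symbol for carbon appears 9 times in the SMILES. Lowercase c denotes aromatic carbon and counts toward C.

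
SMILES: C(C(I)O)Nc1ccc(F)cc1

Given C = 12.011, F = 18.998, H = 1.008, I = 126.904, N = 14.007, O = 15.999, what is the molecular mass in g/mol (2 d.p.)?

Molecular formula: C8H9FINO.
M = 8×12.011 + 1×18.998 + 9×1.008 + 1×126.904 + 1×14.007 + 1×15.999 = 281.07 g/mol.

281.07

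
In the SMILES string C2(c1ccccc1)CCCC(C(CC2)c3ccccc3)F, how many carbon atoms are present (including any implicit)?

The symbol for carbon appears 20 times in the SMILES. Lowercase c denotes aromatic carbon and counts toward C.

20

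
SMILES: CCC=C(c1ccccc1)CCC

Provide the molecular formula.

C13H18

Heavy atoms from the SMILES: 13 C.
Implicit hydrogens by atom environment:
  5 × C (aromatic): 1 H each → 5
  3 × C: 2 H each → 6
  2 × C: 3 H each → 6
  1 × C: 1 H
  1 × C: no H
  1 × C (aromatic): no H
  Total hydrogens = 18.
Molecular formula: C13H18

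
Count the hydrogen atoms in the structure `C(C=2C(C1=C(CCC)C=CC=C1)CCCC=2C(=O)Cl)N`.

22

Hydrogens are implicit in SMILES; fill each atom to its normal valence:
  6 × C: 2 H each → 12
  4 × C (aromatic): 1 H each → 4
  3 × C: no H
  2 × C (aromatic): no H
  1 × C: 3 H
  1 × C: 1 H
  1 × Cl: no H
  1 × N: 2 H
  1 × O: no H
  Total hydrogens = 22.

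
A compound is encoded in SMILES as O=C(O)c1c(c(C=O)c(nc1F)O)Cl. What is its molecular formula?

C7H3ClFNO4

Heavy atoms from the SMILES: 7 C, 1 Cl, 1 F, 1 N, 4 O.
Implicit hydrogens by atom environment:
  5 × C (aromatic): no H
  2 × O: 1 H each → 2
  2 × O: no H
  1 × C: 1 H
  1 × C: no H
  1 × Cl: no H
  1 × F: no H
  1 × N (aromatic): no H
  Total hydrogens = 3.
Molecular formula: C7H3ClFNO4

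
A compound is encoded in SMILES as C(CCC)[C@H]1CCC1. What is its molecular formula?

C8H16

Heavy atoms from the SMILES: 8 C.
Implicit hydrogens by atom environment:
  6 × C: 2 H each → 12
  1 × C: 3 H
  1 × C: 1 H
  Total hydrogens = 16.
Molecular formula: C8H16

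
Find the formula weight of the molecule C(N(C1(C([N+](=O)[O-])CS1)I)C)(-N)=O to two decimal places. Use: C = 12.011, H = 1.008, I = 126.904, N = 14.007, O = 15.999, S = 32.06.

Molecular formula: C5H8IN3O3S.
M = 5×12.011 + 8×1.008 + 1×126.904 + 3×14.007 + 3×15.999 + 1×32.06 = 317.10 g/mol.

317.10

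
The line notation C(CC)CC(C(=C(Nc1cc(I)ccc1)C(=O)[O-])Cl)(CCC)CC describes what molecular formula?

C19H26ClINO2-

Heavy atoms from the SMILES: 19 C, 1 Cl, 1 I, 1 N, 2 O.
Implicit hydrogens by atom environment:
  6 × C: 2 H each → 12
  4 × C (aromatic): 1 H each → 4
  4 × C: no H
  3 × C: 3 H each → 9
  2 × C (aromatic): no H
  1 × Cl: no H
  1 × I: no H
  1 × N: 1 H
  1 × O: no H
  1 × O (charge -1): no H
  Total hydrogens = 26.
Net charge -1.
Molecular formula: C19H26ClINO2-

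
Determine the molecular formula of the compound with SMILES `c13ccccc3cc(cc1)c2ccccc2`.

C16H12

Heavy atoms from the SMILES: 16 C.
Implicit hydrogens by atom environment:
  12 × C (aromatic): 1 H each → 12
  4 × C (aromatic): no H
  Total hydrogens = 12.
Molecular formula: C16H12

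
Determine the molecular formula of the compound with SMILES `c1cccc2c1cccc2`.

C10H8

Heavy atoms from the SMILES: 10 C.
Implicit hydrogens by atom environment:
  8 × C (aromatic): 1 H each → 8
  2 × C (aromatic): no H
  Total hydrogens = 8.
Molecular formula: C10H8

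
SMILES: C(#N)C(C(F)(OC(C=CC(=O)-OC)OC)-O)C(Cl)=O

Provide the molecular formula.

C10H11ClFNO6

Heavy atoms from the SMILES: 10 C, 1 Cl, 1 F, 1 N, 6 O.
Implicit hydrogens by atom environment:
  5 × O: no H
  4 × C: 1 H each → 4
  4 × C: no H
  2 × C: 3 H each → 6
  1 × Cl: no H
  1 × F: no H
  1 × N: no H
  1 × O: 1 H
  Total hydrogens = 11.
Molecular formula: C10H11ClFNO6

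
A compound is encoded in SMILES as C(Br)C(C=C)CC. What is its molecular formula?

C6H11Br

Heavy atoms from the SMILES: 1 Br, 6 C.
Implicit hydrogens by atom environment:
  3 × C: 2 H each → 6
  2 × C: 1 H each → 2
  1 × Br: no H
  1 × C: 3 H
  Total hydrogens = 11.
Molecular formula: C6H11Br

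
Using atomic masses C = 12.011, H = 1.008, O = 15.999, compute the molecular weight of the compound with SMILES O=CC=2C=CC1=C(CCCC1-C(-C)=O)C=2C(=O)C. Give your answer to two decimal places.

244.29

Molecular formula: C15H16O3.
M = 15×12.011 + 16×1.008 + 3×15.999 = 244.29 g/mol.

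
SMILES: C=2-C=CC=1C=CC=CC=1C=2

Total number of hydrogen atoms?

8

Hydrogens are implicit in SMILES; fill each atom to its normal valence:
  8 × C (aromatic): 1 H each → 8
  2 × C (aromatic): no H
  Total hydrogens = 8.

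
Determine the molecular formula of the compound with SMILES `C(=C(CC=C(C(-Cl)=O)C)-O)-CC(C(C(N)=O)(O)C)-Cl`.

Heavy atoms from the SMILES: 12 C, 2 Cl, 1 N, 4 O.
Implicit hydrogens by atom environment:
  5 × C: no H
  3 × C: 1 H each → 3
  2 × C: 3 H each → 6
  2 × C: 2 H each → 4
  2 × Cl: no H
  2 × O: 1 H each → 2
  2 × O: no H
  1 × N: 2 H
  Total hydrogens = 17.
Molecular formula: C12H17Cl2NO4

C12H17Cl2NO4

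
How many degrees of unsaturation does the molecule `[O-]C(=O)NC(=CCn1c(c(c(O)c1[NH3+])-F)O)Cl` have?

Molecular formula from the SMILES: C8H9ClFN3O4.
DoU = (2C + 2 + N − H − X)/2 = (2·8 + 2 + 3 − 9 − 2)/2 = 10/2 = 5.
(Structurally: 1 ring(s) + 4 π bond(s) = 5.)

5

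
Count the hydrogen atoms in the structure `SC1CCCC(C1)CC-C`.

18

Hydrogens are implicit in SMILES; fill each atom to its normal valence:
  6 × C: 2 H each → 12
  2 × C: 1 H each → 2
  1 × C: 3 H
  1 × S: 1 H
  Total hydrogens = 18.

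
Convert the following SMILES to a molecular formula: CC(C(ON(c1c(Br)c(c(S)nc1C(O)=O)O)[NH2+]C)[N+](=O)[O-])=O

Heavy atoms from the SMILES: 1 Br, 10 C, 4 N, 7 O, 1 S.
Implicit hydrogens by atom environment:
  5 × C (aromatic): no H
  4 × O: no H
  2 × C: 3 H each → 6
  2 × C: no H
  2 × O: 1 H each → 2
  1 × Br: no H
  1 × C: 1 H
  1 × N (charge +1): 2 H
  1 × N (aromatic): no H
  1 × N: no H
  1 × N (charge +1): no H
  1 × O (charge -1): no H
  1 × S: 1 H
  Total hydrogens = 12.
Net charge +1.
Molecular formula: C10H12BrN4O7S+

C10H12BrN4O7S+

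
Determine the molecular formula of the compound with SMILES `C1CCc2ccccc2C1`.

Heavy atoms from the SMILES: 10 C.
Implicit hydrogens by atom environment:
  4 × C: 2 H each → 8
  4 × C (aromatic): 1 H each → 4
  2 × C (aromatic): no H
  Total hydrogens = 12.
Molecular formula: C10H12

C10H12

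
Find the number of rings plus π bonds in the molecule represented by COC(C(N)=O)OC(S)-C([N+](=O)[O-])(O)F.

Molecular formula from the SMILES: C5H9FN2O6S.
DoU = (2C + 2 + N − H − X)/2 = (2·5 + 2 + 2 − 9 − 1)/2 = 4/2 = 2.
(Structurally: 0 ring(s) + 2 π bond(s) = 2.)

2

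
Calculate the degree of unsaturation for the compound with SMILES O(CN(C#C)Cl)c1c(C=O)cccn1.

Molecular formula from the SMILES: C9H7ClN2O2.
DoU = (2C + 2 + N − H − X)/2 = (2·9 + 2 + 2 − 7 − 1)/2 = 14/2 = 7.
(Structurally: 1 ring(s) + 6 π bond(s) = 7.)

7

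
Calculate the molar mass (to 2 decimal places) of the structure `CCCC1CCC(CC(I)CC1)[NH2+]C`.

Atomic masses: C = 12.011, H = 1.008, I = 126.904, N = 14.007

Molecular formula: C12H25IN+.
M = 12×12.011 + 25×1.008 + 1×126.904 + 1×14.007 = 310.24 g/mol.

310.24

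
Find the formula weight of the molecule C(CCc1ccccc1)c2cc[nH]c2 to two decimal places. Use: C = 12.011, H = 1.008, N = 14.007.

185.27

Molecular formula: C13H15N.
M = 13×12.011 + 15×1.008 + 1×14.007 = 185.27 g/mol.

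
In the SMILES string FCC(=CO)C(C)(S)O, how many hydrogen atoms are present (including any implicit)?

9

Hydrogens are implicit in SMILES; fill each atom to its normal valence:
  2 × C: no H
  2 × O: 1 H each → 2
  1 × C: 3 H
  1 × C: 2 H
  1 × C: 1 H
  1 × F: no H
  1 × S: 1 H
  Total hydrogens = 9.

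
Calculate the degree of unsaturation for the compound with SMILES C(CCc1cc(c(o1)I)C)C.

3

Molecular formula from the SMILES: C9H13IO.
DoU = (2C + 2 + N − H − X)/2 = (2·9 + 2 + 0 − 13 − 1)/2 = 6/2 = 3.
(Structurally: 1 ring(s) + 2 π bond(s) = 3.)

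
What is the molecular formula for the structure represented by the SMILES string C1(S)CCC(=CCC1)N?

Heavy atoms from the SMILES: 7 C, 1 N, 1 S.
Implicit hydrogens by atom environment:
  4 × C: 2 H each → 8
  2 × C: 1 H each → 2
  1 × C: no H
  1 × N: 2 H
  1 × S: 1 H
  Total hydrogens = 13.
Molecular formula: C7H13NS

C7H13NS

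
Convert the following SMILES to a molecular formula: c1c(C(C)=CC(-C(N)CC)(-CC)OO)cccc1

C15H23NO2

Heavy atoms from the SMILES: 15 C, 1 N, 2 O.
Implicit hydrogens by atom environment:
  5 × C (aromatic): 1 H each → 5
  3 × C: 3 H each → 9
  2 × C: 2 H each → 4
  2 × C: 1 H each → 2
  2 × C: no H
  1 × C (aromatic): no H
  1 × N: 2 H
  1 × O: 1 H
  1 × O: no H
  Total hydrogens = 23.
Molecular formula: C15H23NO2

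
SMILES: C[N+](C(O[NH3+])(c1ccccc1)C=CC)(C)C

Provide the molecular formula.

[C13H22N2O]2+

Heavy atoms from the SMILES: 13 C, 2 N, 1 O.
Implicit hydrogens by atom environment:
  5 × C (aromatic): 1 H each → 5
  4 × C: 3 H each → 12
  2 × C: 1 H each → 2
  1 × C: no H
  1 × C (aromatic): no H
  1 × N (charge +1): 3 H
  1 × N (charge +1): no H
  1 × O: no H
  Total hydrogens = 22.
Net charge +2.
Molecular formula: [C13H22N2O]2+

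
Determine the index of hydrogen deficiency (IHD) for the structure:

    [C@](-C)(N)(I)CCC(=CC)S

1

Molecular formula from the SMILES: C7H14INS.
DoU = (2C + 2 + N − H − X)/2 = (2·7 + 2 + 1 − 14 − 1)/2 = 2/2 = 1.
(Structurally: 0 ring(s) + 1 π bond(s) = 1.)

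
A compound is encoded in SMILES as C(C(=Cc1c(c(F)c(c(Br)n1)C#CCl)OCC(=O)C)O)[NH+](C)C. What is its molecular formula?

C15H16BrClFN2O3+

Heavy atoms from the SMILES: 1 Br, 15 C, 1 Cl, 1 F, 2 N, 3 O.
Implicit hydrogens by atom environment:
  5 × C (aromatic): no H
  4 × C: no H
  3 × C: 3 H each → 9
  2 × C: 2 H each → 4
  2 × O: no H
  1 × Br: no H
  1 × C: 1 H
  1 × Cl: no H
  1 × F: no H
  1 × N (charge +1): 1 H
  1 × N (aromatic): no H
  1 × O: 1 H
  Total hydrogens = 16.
Net charge +1.
Molecular formula: C15H16BrClFN2O3+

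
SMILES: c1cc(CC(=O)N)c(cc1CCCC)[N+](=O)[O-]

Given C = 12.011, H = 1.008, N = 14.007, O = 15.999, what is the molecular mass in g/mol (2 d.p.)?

Molecular formula: C12H16N2O3.
M = 12×12.011 + 16×1.008 + 2×14.007 + 3×15.999 = 236.27 g/mol.

236.27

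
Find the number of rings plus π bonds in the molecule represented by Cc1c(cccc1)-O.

4

Molecular formula from the SMILES: C7H8O.
DoU = (2C + 2 + N − H − X)/2 = (2·7 + 2 + 0 − 8 − 0)/2 = 8/2 = 4.
(Structurally: 1 ring(s) + 3 π bond(s) = 4.)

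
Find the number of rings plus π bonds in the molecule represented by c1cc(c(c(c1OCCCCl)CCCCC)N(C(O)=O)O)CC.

5

Molecular formula from the SMILES: C17H26ClNO4.
DoU = (2C + 2 + N − H − X)/2 = (2·17 + 2 + 1 − 26 − 1)/2 = 10/2 = 5.
(Structurally: 1 ring(s) + 4 π bond(s) = 5.)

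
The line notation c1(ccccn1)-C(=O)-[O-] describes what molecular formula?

Heavy atoms from the SMILES: 6 C, 1 N, 2 O.
Implicit hydrogens by atom environment:
  4 × C (aromatic): 1 H each → 4
  1 × C (aromatic): no H
  1 × C: no H
  1 × N (aromatic): no H
  1 × O: no H
  1 × O (charge -1): no H
  Total hydrogens = 4.
Net charge -1.
Molecular formula: C6H4NO2-

C6H4NO2-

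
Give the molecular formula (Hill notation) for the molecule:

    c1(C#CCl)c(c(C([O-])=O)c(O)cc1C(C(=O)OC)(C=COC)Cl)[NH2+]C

Heavy atoms from the SMILES: 16 C, 2 Cl, 1 N, 6 O.
Implicit hydrogens by atom environment:
  5 × C (aromatic): no H
  5 × C: no H
  4 × O: no H
  3 × C: 3 H each → 9
  2 × C: 1 H each → 2
  2 × Cl: no H
  1 × C (aromatic): 1 H
  1 × N (charge +1): 2 H
  1 × O: 1 H
  1 × O (charge -1): no H
  Total hydrogens = 15.
Molecular formula: C16H15Cl2NO6

C16H15Cl2NO6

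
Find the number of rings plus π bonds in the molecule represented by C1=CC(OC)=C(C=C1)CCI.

4

Molecular formula from the SMILES: C9H11IO.
DoU = (2C + 2 + N − H − X)/2 = (2·9 + 2 + 0 − 11 − 1)/2 = 8/2 = 4.
(Structurally: 1 ring(s) + 3 π bond(s) = 4.)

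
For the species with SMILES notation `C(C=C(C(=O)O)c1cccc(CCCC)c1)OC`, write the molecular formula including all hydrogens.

Heavy atoms from the SMILES: 15 C, 3 O.
Implicit hydrogens by atom environment:
  4 × C: 2 H each → 8
  4 × C (aromatic): 1 H each → 4
  2 × C: 3 H each → 6
  2 × C: no H
  2 × C (aromatic): no H
  2 × O: no H
  1 × C: 1 H
  1 × O: 1 H
  Total hydrogens = 20.
Molecular formula: C15H20O3

C15H20O3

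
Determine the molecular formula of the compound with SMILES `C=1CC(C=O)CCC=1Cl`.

Heavy atoms from the SMILES: 7 C, 1 Cl, 1 O.
Implicit hydrogens by atom environment:
  3 × C: 2 H each → 6
  3 × C: 1 H each → 3
  1 × C: no H
  1 × Cl: no H
  1 × O: no H
  Total hydrogens = 9.
Molecular formula: C7H9ClO

C7H9ClO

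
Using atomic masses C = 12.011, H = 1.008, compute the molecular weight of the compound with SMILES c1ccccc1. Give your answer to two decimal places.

Molecular formula: C6H6.
M = 6×12.011 + 6×1.008 = 78.11 g/mol.

78.11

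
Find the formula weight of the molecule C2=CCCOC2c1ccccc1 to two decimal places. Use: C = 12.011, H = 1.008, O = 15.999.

160.22

Molecular formula: C11H12O.
M = 11×12.011 + 12×1.008 + 1×15.999 = 160.22 g/mol.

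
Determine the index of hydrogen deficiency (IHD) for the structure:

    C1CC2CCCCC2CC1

2

Molecular formula from the SMILES: C10H18.
DoU = (2C + 2 + N − H − X)/2 = (2·10 + 2 + 0 − 18 − 0)/2 = 4/2 = 2.
(Structurally: 2 ring(s) + 0 π bond(s) = 2.)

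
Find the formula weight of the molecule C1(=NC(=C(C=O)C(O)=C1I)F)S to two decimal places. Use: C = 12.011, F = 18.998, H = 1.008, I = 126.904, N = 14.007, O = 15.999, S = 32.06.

299.06

Molecular formula: C6H3FINO2S.
M = 6×12.011 + 1×18.998 + 3×1.008 + 1×126.904 + 1×14.007 + 2×15.999 + 1×32.06 = 299.06 g/mol.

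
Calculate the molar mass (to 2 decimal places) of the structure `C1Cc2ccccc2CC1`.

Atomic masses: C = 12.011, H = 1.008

Molecular formula: C10H12.
M = 10×12.011 + 12×1.008 = 132.21 g/mol.

132.21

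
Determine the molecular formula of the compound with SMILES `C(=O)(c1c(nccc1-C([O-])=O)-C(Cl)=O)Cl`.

Heavy atoms from the SMILES: 8 C, 2 Cl, 1 N, 4 O.
Implicit hydrogens by atom environment:
  3 × C (aromatic): no H
  3 × C: no H
  3 × O: no H
  2 × C (aromatic): 1 H each → 2
  2 × Cl: no H
  1 × N (aromatic): no H
  1 × O (charge -1): no H
  Total hydrogens = 2.
Net charge -1.
Molecular formula: C8H2Cl2NO4-

C8H2Cl2NO4-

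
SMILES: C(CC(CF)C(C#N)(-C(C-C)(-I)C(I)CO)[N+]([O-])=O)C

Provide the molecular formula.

Heavy atoms from the SMILES: 12 C, 1 F, 2 I, 2 N, 3 O.
Implicit hydrogens by atom environment:
  5 × C: 2 H each → 10
  3 × C: no H
  2 × C: 3 H each → 6
  2 × C: 1 H each → 2
  2 × I: no H
  1 × F: no H
  1 × N (charge +1): no H
  1 × N: no H
  1 × O: 1 H
  1 × O: no H
  1 × O (charge -1): no H
  Total hydrogens = 19.
Molecular formula: C12H19FI2N2O3

C12H19FI2N2O3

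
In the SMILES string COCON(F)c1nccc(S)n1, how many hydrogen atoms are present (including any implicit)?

8

Hydrogens are implicit in SMILES; fill each atom to its normal valence:
  2 × C (aromatic): 1 H each → 2
  2 × C (aromatic): no H
  2 × N (aromatic): no H
  2 × O: no H
  1 × C: 3 H
  1 × C: 2 H
  1 × F: no H
  1 × N: no H
  1 × S: 1 H
  Total hydrogens = 8.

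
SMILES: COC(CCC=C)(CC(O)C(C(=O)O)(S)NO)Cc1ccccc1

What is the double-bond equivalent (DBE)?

Molecular formula from the SMILES: C17H25NO5S.
DoU = (2C + 2 + N − H − X)/2 = (2·17 + 2 + 1 − 25 − 0)/2 = 12/2 = 6.
(Structurally: 1 ring(s) + 5 π bond(s) = 6.)

6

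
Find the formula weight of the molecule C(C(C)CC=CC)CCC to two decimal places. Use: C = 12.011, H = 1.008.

Molecular formula: C10H20.
M = 10×12.011 + 20×1.008 = 140.27 g/mol.

140.27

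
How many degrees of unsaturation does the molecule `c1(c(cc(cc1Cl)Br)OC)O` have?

4

Molecular formula from the SMILES: C7H6BrClO2.
DoU = (2C + 2 + N − H − X)/2 = (2·7 + 2 + 0 − 6 − 2)/2 = 8/2 = 4.
(Structurally: 1 ring(s) + 3 π bond(s) = 4.)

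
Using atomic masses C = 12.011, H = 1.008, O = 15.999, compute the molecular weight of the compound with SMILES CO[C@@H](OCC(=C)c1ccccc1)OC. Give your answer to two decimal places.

Molecular formula: C12H16O3.
M = 12×12.011 + 16×1.008 + 3×15.999 = 208.26 g/mol.

208.26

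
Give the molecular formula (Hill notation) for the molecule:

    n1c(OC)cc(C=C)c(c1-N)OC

Heavy atoms from the SMILES: 9 C, 2 N, 2 O.
Implicit hydrogens by atom environment:
  4 × C (aromatic): no H
  2 × C: 3 H each → 6
  2 × O: no H
  1 × C: 2 H
  1 × C (aromatic): 1 H
  1 × C: 1 H
  1 × N: 2 H
  1 × N (aromatic): no H
  Total hydrogens = 12.
Molecular formula: C9H12N2O2

C9H12N2O2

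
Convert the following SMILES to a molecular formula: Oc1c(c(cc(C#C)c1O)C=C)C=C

Heavy atoms from the SMILES: 12 C, 2 O.
Implicit hydrogens by atom environment:
  5 × C (aromatic): no H
  3 × C: 1 H each → 3
  2 × C: 2 H each → 4
  2 × O: 1 H each → 2
  1 × C (aromatic): 1 H
  1 × C: no H
  Total hydrogens = 10.
Molecular formula: C12H10O2

C12H10O2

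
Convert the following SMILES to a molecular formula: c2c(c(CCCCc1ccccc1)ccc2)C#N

Heavy atoms from the SMILES: 17 C, 1 N.
Implicit hydrogens by atom environment:
  9 × C (aromatic): 1 H each → 9
  4 × C: 2 H each → 8
  3 × C (aromatic): no H
  1 × C: no H
  1 × N: no H
  Total hydrogens = 17.
Molecular formula: C17H17N

C17H17N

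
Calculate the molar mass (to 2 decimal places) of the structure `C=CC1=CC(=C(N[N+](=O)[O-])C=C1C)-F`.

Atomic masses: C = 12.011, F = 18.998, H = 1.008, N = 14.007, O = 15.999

196.18

Molecular formula: C9H9FN2O2.
M = 9×12.011 + 1×18.998 + 9×1.008 + 2×14.007 + 2×15.999 = 196.18 g/mol.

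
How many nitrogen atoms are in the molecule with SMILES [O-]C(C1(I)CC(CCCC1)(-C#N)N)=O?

2

The symbol for nitrogen appears 2 times in the SMILES.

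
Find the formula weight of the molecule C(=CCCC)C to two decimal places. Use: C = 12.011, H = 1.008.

84.16

Molecular formula: C6H12.
M = 6×12.011 + 12×1.008 = 84.16 g/mol.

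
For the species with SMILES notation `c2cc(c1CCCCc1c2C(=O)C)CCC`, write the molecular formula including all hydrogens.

C15H20O

Heavy atoms from the SMILES: 15 C, 1 O.
Implicit hydrogens by atom environment:
  6 × C: 2 H each → 12
  4 × C (aromatic): no H
  2 × C: 3 H each → 6
  2 × C (aromatic): 1 H each → 2
  1 × C: no H
  1 × O: no H
  Total hydrogens = 20.
Molecular formula: C15H20O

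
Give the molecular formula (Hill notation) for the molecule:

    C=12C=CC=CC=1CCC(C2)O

Heavy atoms from the SMILES: 10 C, 1 O.
Implicit hydrogens by atom environment:
  4 × C (aromatic): 1 H each → 4
  3 × C: 2 H each → 6
  2 × C (aromatic): no H
  1 × C: 1 H
  1 × O: 1 H
  Total hydrogens = 12.
Molecular formula: C10H12O

C10H12O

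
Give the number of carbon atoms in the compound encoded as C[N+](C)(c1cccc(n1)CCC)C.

11

The symbol for carbon appears 11 times in the SMILES. Lowercase c denotes aromatic carbon and counts toward C.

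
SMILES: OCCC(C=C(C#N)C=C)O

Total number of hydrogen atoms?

Hydrogens are implicit in SMILES; fill each atom to its normal valence:
  3 × C: 2 H each → 6
  3 × C: 1 H each → 3
  2 × C: no H
  2 × O: 1 H each → 2
  1 × N: no H
  Total hydrogens = 11.

11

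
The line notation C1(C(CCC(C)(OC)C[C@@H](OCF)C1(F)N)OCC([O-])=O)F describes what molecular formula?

C13H21F3NO5-

Heavy atoms from the SMILES: 13 C, 3 F, 1 N, 5 O.
Implicit hydrogens by atom environment:
  5 × C: 2 H each → 10
  4 × O: no H
  3 × C: 1 H each → 3
  3 × C: no H
  3 × F: no H
  2 × C: 3 H each → 6
  1 × N: 2 H
  1 × O (charge -1): no H
  Total hydrogens = 21.
Net charge -1.
Molecular formula: C13H21F3NO5-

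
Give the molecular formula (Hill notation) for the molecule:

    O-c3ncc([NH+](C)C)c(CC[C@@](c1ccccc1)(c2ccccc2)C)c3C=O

C24H27N2O2+

Heavy atoms from the SMILES: 24 C, 2 N, 2 O.
Implicit hydrogens by atom environment:
  11 × C (aromatic): 1 H each → 11
  6 × C (aromatic): no H
  3 × C: 3 H each → 9
  2 × C: 2 H each → 4
  1 × C: 1 H
  1 × C: no H
  1 × N (charge +1): 1 H
  1 × N (aromatic): no H
  1 × O: 1 H
  1 × O: no H
  Total hydrogens = 27.
Net charge +1.
Molecular formula: C24H27N2O2+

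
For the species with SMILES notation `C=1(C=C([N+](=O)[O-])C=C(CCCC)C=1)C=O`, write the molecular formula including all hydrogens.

Heavy atoms from the SMILES: 11 C, 1 N, 3 O.
Implicit hydrogens by atom environment:
  3 × C: 2 H each → 6
  3 × C (aromatic): 1 H each → 3
  3 × C (aromatic): no H
  2 × O: no H
  1 × C: 3 H
  1 × C: 1 H
  1 × N (charge +1): no H
  1 × O (charge -1): no H
  Total hydrogens = 13.
Molecular formula: C11H13NO3

C11H13NO3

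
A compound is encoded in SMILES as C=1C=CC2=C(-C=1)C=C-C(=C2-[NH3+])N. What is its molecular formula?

Heavy atoms from the SMILES: 10 C, 2 N.
Implicit hydrogens by atom environment:
  6 × C (aromatic): 1 H each → 6
  4 × C (aromatic): no H
  1 × N (charge +1): 3 H
  1 × N: 2 H
  Total hydrogens = 11.
Net charge +1.
Molecular formula: C10H11N2+

C10H11N2+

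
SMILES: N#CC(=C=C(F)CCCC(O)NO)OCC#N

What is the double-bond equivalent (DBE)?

6

Molecular formula from the SMILES: C10H12FN3O3.
DoU = (2C + 2 + N − H − X)/2 = (2·10 + 2 + 3 − 12 − 1)/2 = 12/2 = 6.
(Structurally: 0 ring(s) + 6 π bond(s) = 6.)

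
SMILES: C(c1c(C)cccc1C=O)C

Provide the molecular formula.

Heavy atoms from the SMILES: 10 C, 1 O.
Implicit hydrogens by atom environment:
  3 × C (aromatic): 1 H each → 3
  3 × C (aromatic): no H
  2 × C: 3 H each → 6
  1 × C: 2 H
  1 × C: 1 H
  1 × O: no H
  Total hydrogens = 12.
Molecular formula: C10H12O

C10H12O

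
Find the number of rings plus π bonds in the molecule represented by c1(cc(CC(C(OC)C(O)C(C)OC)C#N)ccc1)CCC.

6

Molecular formula from the SMILES: C18H27NO3.
DoU = (2C + 2 + N − H − X)/2 = (2·18 + 2 + 1 − 27 − 0)/2 = 12/2 = 6.
(Structurally: 1 ring(s) + 5 π bond(s) = 6.)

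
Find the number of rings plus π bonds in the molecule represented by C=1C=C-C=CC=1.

Molecular formula from the SMILES: C6H6.
DoU = (2C + 2 + N − H − X)/2 = (2·6 + 2 + 0 − 6 − 0)/2 = 8/2 = 4.
(Structurally: 1 ring(s) + 3 π bond(s) = 4.)

4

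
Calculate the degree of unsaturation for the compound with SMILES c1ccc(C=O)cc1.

5

Molecular formula from the SMILES: C7H6O.
DoU = (2C + 2 + N − H − X)/2 = (2·7 + 2 + 0 − 6 − 0)/2 = 10/2 = 5.
(Structurally: 1 ring(s) + 4 π bond(s) = 5.)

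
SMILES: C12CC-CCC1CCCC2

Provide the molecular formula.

C10H18

Heavy atoms from the SMILES: 10 C.
Implicit hydrogens by atom environment:
  8 × C: 2 H each → 16
  2 × C: 1 H each → 2
  Total hydrogens = 18.
Molecular formula: C10H18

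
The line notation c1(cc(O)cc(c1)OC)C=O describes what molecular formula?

C8H8O3

Heavy atoms from the SMILES: 8 C, 3 O.
Implicit hydrogens by atom environment:
  3 × C (aromatic): 1 H each → 3
  3 × C (aromatic): no H
  2 × O: no H
  1 × C: 3 H
  1 × C: 1 H
  1 × O: 1 H
  Total hydrogens = 8.
Molecular formula: C8H8O3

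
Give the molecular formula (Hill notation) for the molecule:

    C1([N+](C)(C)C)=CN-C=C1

Heavy atoms from the SMILES: 7 C, 2 N.
Implicit hydrogens by atom environment:
  3 × C: 3 H each → 9
  3 × C (aromatic): 1 H each → 3
  1 × C (aromatic): no H
  1 × N (aromatic): 1 H
  1 × N (charge +1): no H
  Total hydrogens = 13.
Net charge +1.
Molecular formula: C7H13N2+

C7H13N2+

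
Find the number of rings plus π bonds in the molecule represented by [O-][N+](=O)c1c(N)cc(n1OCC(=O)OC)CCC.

5

Molecular formula from the SMILES: C10H15N3O5.
DoU = (2C + 2 + N − H − X)/2 = (2·10 + 2 + 3 − 15 − 0)/2 = 10/2 = 5.
(Structurally: 1 ring(s) + 4 π bond(s) = 5.)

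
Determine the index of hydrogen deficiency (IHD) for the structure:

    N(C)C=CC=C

Molecular formula from the SMILES: C5H9N.
DoU = (2C + 2 + N − H − X)/2 = (2·5 + 2 + 1 − 9 − 0)/2 = 4/2 = 2.
(Structurally: 0 ring(s) + 2 π bond(s) = 2.)

2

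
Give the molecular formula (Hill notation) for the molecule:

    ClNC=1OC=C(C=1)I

C4H3ClINO

Heavy atoms from the SMILES: 4 C, 1 Cl, 1 I, 1 N, 1 O.
Implicit hydrogens by atom environment:
  2 × C (aromatic): 1 H each → 2
  2 × C (aromatic): no H
  1 × Cl: no H
  1 × I: no H
  1 × N: 1 H
  1 × O (aromatic): no H
  Total hydrogens = 3.
Molecular formula: C4H3ClINO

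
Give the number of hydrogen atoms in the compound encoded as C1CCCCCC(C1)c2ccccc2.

Hydrogens are implicit in SMILES; fill each atom to its normal valence:
  7 × C: 2 H each → 14
  5 × C (aromatic): 1 H each → 5
  1 × C: 1 H
  1 × C (aromatic): no H
  Total hydrogens = 20.

20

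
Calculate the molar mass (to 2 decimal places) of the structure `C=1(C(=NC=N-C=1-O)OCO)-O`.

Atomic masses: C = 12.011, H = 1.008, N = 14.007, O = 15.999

Molecular formula: C5H6N2O4.
M = 5×12.011 + 6×1.008 + 2×14.007 + 4×15.999 = 158.11 g/mol.

158.11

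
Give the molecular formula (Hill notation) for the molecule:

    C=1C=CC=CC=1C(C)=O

Heavy atoms from the SMILES: 8 C, 1 O.
Implicit hydrogens by atom environment:
  5 × C (aromatic): 1 H each → 5
  1 × C: 3 H
  1 × C (aromatic): no H
  1 × C: no H
  1 × O: no H
  Total hydrogens = 8.
Molecular formula: C8H8O

C8H8O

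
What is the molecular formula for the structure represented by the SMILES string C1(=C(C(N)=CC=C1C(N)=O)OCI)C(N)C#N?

C10H11IN4O2

Heavy atoms from the SMILES: 10 C, 1 I, 4 N, 2 O.
Implicit hydrogens by atom environment:
  4 × C (aromatic): no H
  3 × N: 2 H each → 6
  2 × C (aromatic): 1 H each → 2
  2 × C: no H
  2 × O: no H
  1 × C: 2 H
  1 × C: 1 H
  1 × I: no H
  1 × N: no H
  Total hydrogens = 11.
Molecular formula: C10H11IN4O2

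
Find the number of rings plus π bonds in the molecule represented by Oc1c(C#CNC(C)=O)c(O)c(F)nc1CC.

7

Molecular formula from the SMILES: C11H11FN2O3.
DoU = (2C + 2 + N − H − X)/2 = (2·11 + 2 + 2 − 11 − 1)/2 = 14/2 = 7.
(Structurally: 1 ring(s) + 6 π bond(s) = 7.)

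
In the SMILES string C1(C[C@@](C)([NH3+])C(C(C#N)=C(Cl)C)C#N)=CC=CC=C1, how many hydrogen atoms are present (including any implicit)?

17

Hydrogens are implicit in SMILES; fill each atom to its normal valence:
  5 × C (aromatic): 1 H each → 5
  5 × C: no H
  2 × C: 3 H each → 6
  2 × N: no H
  1 × C: 2 H
  1 × C: 1 H
  1 × C (aromatic): no H
  1 × Cl: no H
  1 × N (charge +1): 3 H
  Total hydrogens = 17.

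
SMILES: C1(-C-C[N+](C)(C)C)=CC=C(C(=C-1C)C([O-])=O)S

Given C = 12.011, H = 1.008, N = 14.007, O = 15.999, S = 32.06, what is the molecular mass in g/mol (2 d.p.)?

Molecular formula: C13H19NO2S.
M = 13×12.011 + 19×1.008 + 1×14.007 + 2×15.999 + 1×32.06 = 253.36 g/mol.

253.36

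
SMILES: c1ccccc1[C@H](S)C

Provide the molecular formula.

Heavy atoms from the SMILES: 8 C, 1 S.
Implicit hydrogens by atom environment:
  5 × C (aromatic): 1 H each → 5
  1 × C: 3 H
  1 × C: 1 H
  1 × C (aromatic): no H
  1 × S: 1 H
  Total hydrogens = 10.
Molecular formula: C8H10S

C8H10S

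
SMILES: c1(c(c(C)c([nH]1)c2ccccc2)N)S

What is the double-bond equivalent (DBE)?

Molecular formula from the SMILES: C11H12N2S.
DoU = (2C + 2 + N − H − X)/2 = (2·11 + 2 + 2 − 12 − 0)/2 = 14/2 = 7.
(Structurally: 2 ring(s) + 5 π bond(s) = 7.)

7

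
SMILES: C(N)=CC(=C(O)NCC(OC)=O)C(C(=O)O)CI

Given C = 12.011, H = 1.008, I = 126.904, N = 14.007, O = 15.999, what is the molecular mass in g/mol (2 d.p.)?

370.14

Molecular formula: C10H15IN2O5.
M = 10×12.011 + 15×1.008 + 1×126.904 + 2×14.007 + 5×15.999 = 370.14 g/mol.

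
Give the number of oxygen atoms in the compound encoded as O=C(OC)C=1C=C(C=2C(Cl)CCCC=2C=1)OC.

3

The symbol for oxygen appears 3 times in the SMILES.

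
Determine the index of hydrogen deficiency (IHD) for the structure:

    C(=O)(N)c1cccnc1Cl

5

Molecular formula from the SMILES: C6H5ClN2O.
DoU = (2C + 2 + N − H − X)/2 = (2·6 + 2 + 2 − 5 − 1)/2 = 10/2 = 5.
(Structurally: 1 ring(s) + 4 π bond(s) = 5.)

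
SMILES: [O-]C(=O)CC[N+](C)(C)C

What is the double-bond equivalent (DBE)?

Molecular formula from the SMILES: C6H13NO2.
DoU = (2C + 2 + N − H − X)/2 = (2·6 + 2 + 1 − 13 − 0)/2 = 2/2 = 1.
(Structurally: 0 ring(s) + 1 π bond(s) = 1.)

1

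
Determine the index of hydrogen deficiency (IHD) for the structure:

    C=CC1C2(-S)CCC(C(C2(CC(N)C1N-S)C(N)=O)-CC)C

Molecular formula from the SMILES: C16H29N3OS2.
DoU = (2C + 2 + N − H − X)/2 = (2·16 + 2 + 3 − 29 − 0)/2 = 8/2 = 4.
(Structurally: 2 ring(s) + 2 π bond(s) = 4.)

4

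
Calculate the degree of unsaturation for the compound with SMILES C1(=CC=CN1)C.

Molecular formula from the SMILES: C5H7N.
DoU = (2C + 2 + N − H − X)/2 = (2·5 + 2 + 1 − 7 − 0)/2 = 6/2 = 3.
(Structurally: 1 ring(s) + 2 π bond(s) = 3.)

3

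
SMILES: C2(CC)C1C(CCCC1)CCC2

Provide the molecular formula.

Heavy atoms from the SMILES: 12 C.
Implicit hydrogens by atom environment:
  8 × C: 2 H each → 16
  3 × C: 1 H each → 3
  1 × C: 3 H
  Total hydrogens = 22.
Molecular formula: C12H22

C12H22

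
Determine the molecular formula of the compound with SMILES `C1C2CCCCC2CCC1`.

Heavy atoms from the SMILES: 10 C.
Implicit hydrogens by atom environment:
  8 × C: 2 H each → 16
  2 × C: 1 H each → 2
  Total hydrogens = 18.
Molecular formula: C10H18

C10H18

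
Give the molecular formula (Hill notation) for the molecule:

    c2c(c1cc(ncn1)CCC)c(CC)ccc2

Heavy atoms from the SMILES: 15 C, 2 N.
Implicit hydrogens by atom environment:
  6 × C (aromatic): 1 H each → 6
  4 × C (aromatic): no H
  3 × C: 2 H each → 6
  2 × C: 3 H each → 6
  2 × N (aromatic): no H
  Total hydrogens = 18.
Molecular formula: C15H18N2

C15H18N2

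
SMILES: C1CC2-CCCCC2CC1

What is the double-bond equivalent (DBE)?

Molecular formula from the SMILES: C10H18.
DoU = (2C + 2 + N − H − X)/2 = (2·10 + 2 + 0 − 18 − 0)/2 = 4/2 = 2.
(Structurally: 2 ring(s) + 0 π bond(s) = 2.)

2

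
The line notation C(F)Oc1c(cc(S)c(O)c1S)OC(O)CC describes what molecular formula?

Heavy atoms from the SMILES: 10 C, 1 F, 4 O, 2 S.
Implicit hydrogens by atom environment:
  5 × C (aromatic): no H
  2 × C: 2 H each → 4
  2 × O: 1 H each → 2
  2 × O: no H
  2 × S: 1 H each → 2
  1 × C: 3 H
  1 × C (aromatic): 1 H
  1 × C: 1 H
  1 × F: no H
  Total hydrogens = 13.
Molecular formula: C10H13FO4S2

C10H13FO4S2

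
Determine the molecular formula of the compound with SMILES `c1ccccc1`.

C6H6

Heavy atoms from the SMILES: 6 C.
Implicit hydrogens by atom environment:
  6 × C (aromatic): 1 H each → 6
  Total hydrogens = 6.
Molecular formula: C6H6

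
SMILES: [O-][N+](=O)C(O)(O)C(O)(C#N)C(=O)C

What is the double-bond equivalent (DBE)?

4

Molecular formula from the SMILES: C5H6N2O6.
DoU = (2C + 2 + N − H − X)/2 = (2·5 + 2 + 2 − 6 − 0)/2 = 8/2 = 4.
(Structurally: 0 ring(s) + 4 π bond(s) = 4.)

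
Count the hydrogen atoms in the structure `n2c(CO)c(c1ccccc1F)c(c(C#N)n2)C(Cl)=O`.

Hydrogens are implicit in SMILES; fill each atom to its normal valence:
  6 × C (aromatic): no H
  4 × C (aromatic): 1 H each → 4
  2 × C: no H
  2 × N (aromatic): no H
  1 × C: 2 H
  1 × Cl: no H
  1 × F: no H
  1 × N: no H
  1 × O: 1 H
  1 × O: no H
  Total hydrogens = 7.

7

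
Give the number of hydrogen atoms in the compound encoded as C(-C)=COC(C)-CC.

Hydrogens are implicit in SMILES; fill each atom to its normal valence:
  3 × C: 3 H each → 9
  3 × C: 1 H each → 3
  1 × C: 2 H
  1 × O: no H
  Total hydrogens = 14.

14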